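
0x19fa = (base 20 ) GCA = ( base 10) 6650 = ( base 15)1e85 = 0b1100111111010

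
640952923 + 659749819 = 1300702742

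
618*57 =35226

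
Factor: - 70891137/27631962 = -2^(-1 ) * 3^ ( - 1 )*257^1*30649^1*511703^( - 1 ) = - 7876793/3070218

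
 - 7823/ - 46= 170+3/46 = 170.07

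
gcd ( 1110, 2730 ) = 30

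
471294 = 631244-159950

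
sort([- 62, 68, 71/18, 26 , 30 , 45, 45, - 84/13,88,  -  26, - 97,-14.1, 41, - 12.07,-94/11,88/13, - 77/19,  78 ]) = [ - 97, - 62, - 26, - 14.1,  -  12.07 , -94/11,-84/13,-77/19, 71/18, 88/13,26, 30, 41, 45, 45 , 68 , 78, 88] 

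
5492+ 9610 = 15102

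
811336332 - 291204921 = 520131411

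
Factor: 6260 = 2^2*5^1*313^1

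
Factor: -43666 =-2^1*7^1 * 3119^1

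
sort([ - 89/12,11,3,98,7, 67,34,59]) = [ - 89/12, 3 , 7,11,  34 , 59,67, 98] 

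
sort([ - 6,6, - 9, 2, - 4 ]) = [ - 9,-6, - 4, 2, 6]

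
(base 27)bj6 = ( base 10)8538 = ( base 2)10000101011010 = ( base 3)102201020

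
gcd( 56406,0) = 56406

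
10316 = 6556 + 3760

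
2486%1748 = 738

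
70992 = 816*87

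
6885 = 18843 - 11958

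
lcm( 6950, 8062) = 201550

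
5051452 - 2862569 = 2188883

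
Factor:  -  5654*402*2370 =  - 5386791960= - 2^3*3^2* 5^1*11^1*67^1*79^1 *257^1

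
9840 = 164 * 60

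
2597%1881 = 716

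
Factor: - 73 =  - 73^1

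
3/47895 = 1/15965  =  0.00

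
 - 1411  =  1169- 2580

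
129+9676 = 9805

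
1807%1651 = 156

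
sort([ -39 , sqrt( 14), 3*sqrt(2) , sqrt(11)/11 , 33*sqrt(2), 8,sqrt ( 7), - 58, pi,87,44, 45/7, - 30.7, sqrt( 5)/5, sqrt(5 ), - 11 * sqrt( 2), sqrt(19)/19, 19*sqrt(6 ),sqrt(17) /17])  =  [ - 58, - 39, - 30.7, - 11*sqrt(2),sqrt( 19)/19,sqrt( 17)/17, sqrt( 11) /11, sqrt(5)/5, sqrt(5),sqrt(7), pi, sqrt(14 ), 3*sqrt( 2), 45/7 , 8, 44,  19*sqrt(6 ), 33*sqrt( 2), 87]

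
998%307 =77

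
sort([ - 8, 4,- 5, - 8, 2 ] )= [  -  8, - 8, - 5 , 2, 4 ]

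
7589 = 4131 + 3458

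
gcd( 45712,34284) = 11428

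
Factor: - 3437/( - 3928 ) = 7/8=2^( - 3 )*7^1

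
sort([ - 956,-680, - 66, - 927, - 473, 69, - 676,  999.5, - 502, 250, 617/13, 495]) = [ - 956, - 927,-680,  -  676, - 502, - 473, - 66, 617/13, 69, 250, 495, 999.5]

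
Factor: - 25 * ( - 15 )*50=2^1 *3^1 * 5^5=18750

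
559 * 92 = 51428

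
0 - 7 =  - 7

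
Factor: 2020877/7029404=2^(  -  2)*1757351^( - 1)*2020877^1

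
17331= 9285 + 8046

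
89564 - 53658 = 35906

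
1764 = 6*294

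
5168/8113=272/427 = 0.64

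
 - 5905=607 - 6512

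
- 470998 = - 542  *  869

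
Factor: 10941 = 3^1*7^1*521^1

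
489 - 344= 145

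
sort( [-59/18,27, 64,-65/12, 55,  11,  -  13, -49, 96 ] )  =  [-49 ,-13 , - 65/12, - 59/18, 11, 27,55, 64 , 96] 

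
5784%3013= 2771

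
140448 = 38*3696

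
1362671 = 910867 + 451804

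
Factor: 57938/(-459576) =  - 2^(-2)*3^( - 2)*13^( - 1 )*59^1=- 59/468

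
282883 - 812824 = - 529941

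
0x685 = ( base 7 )4603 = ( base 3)2021211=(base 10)1669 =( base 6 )11421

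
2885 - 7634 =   -  4749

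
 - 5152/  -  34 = 151 + 9/17 = 151.53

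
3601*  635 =2286635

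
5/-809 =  - 5/809 = - 0.01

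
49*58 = 2842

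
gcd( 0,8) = 8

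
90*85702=7713180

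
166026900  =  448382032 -282355132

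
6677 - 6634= 43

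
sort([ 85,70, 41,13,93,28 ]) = [ 13,  28,41,70,85, 93 ]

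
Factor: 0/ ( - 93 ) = 0^1=0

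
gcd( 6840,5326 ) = 2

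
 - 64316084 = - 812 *79207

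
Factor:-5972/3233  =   - 2^2*53^( - 1 )*61^( - 1 )*1493^1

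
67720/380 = 178 + 4/19 = 178.21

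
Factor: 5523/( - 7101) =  - 3^( - 2 )  *  7^1 = -7/9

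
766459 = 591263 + 175196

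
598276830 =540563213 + 57713617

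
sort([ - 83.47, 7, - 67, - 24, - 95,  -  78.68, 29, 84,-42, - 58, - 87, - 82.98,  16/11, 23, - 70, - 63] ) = [ - 95 , - 87, - 83.47, - 82.98, - 78.68,-70, - 67,-63  , - 58, - 42, -24, 16/11, 7,23,29, 84] 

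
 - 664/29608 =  -1+3618/3701 = -0.02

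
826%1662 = 826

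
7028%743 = 341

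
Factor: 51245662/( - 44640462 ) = - 25622831/22320231 = - 3^( - 1)*13^1*19^ (  -  1)*59^(-1)* 6637^( - 1 )*1970987^1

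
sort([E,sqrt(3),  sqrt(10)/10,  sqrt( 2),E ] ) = [sqrt(10 )/10,sqrt( 2),sqrt(3 ),E, E]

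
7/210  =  1/30  =  0.03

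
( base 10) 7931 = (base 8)17373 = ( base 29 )9CE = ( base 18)168b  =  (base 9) 11782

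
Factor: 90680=2^3*5^1 * 2267^1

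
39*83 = 3237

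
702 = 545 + 157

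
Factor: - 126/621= - 2^1*3^( -1) * 7^1*23^(-1)  =  -14/69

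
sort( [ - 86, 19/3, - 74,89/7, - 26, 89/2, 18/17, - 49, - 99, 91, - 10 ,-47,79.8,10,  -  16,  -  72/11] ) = [ - 99,-86, - 74, - 49, - 47, - 26, - 16,-10, - 72/11, 18/17, 19/3, 10,89/7, 89/2,79.8, 91 ] 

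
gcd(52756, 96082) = 2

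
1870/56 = 33 + 11/28= 33.39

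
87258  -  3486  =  83772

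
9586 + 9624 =19210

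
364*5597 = 2037308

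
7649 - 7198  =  451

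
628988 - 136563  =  492425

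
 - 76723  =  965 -77688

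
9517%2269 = 441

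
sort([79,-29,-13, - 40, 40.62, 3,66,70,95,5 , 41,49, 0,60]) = [ -40, - 29, - 13,0,3, 5, 40.62, 41, 49 , 60, 66,70, 79, 95] 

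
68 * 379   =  25772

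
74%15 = 14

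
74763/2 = 37381  +  1/2 = 37381.50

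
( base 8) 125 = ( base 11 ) 78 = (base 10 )85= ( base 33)2J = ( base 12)71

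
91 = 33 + 58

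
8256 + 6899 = 15155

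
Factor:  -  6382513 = -6382513^1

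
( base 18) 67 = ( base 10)115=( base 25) 4F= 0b1110011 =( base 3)11021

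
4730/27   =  4730/27 = 175.19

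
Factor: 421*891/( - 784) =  - 375111/784  =  - 2^( - 4)*3^4*7^( - 2 )*11^1*421^1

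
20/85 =4/17 = 0.24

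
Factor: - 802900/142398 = -2^1*3^ ( - 5)*5^2*7^1*31^1 * 37^1*293^( - 1 ) = - 401450/71199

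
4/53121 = 4/53121= 0.00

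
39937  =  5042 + 34895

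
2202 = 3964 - 1762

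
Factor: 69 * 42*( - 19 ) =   -  2^1 * 3^2*7^1 * 19^1 * 23^1=- 55062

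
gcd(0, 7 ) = 7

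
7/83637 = 7/83637 = 0.00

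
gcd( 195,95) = 5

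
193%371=193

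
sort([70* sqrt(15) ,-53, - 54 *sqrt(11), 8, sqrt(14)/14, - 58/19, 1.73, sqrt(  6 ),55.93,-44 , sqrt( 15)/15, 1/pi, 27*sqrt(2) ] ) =[ - 54*sqrt(11 ),  -  53,-44,-58/19, sqrt (15)/15,sqrt(14)/14,  1/pi, 1.73, sqrt ( 6 ), 8, 27 *sqrt(2), 55.93, 70 * sqrt(15) ]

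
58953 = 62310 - 3357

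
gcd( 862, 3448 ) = 862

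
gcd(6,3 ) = 3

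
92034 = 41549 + 50485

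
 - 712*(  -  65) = 46280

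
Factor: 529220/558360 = 2^ ( - 1 )*3^( - 3)*11^( -1)*563^1 = 563/594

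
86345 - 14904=71441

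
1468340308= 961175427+507164881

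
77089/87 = 77089/87 = 886.08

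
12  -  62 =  - 50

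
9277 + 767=10044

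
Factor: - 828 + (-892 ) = -1720 = -2^3*5^1 * 43^1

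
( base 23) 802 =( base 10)4234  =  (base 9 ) 5724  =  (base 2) 1000010001010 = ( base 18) D14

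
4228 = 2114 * 2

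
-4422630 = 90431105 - 94853735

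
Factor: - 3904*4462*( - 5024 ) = 87516311552=2^12*23^1*61^1*97^1*157^1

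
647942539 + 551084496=1199027035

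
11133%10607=526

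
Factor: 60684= 2^2 * 3^1*13^1 * 389^1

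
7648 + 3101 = 10749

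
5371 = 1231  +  4140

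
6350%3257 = 3093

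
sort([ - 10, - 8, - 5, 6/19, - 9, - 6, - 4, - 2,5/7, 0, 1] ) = [ - 10,-9, -8, - 6,-5, - 4,- 2, 0,6/19, 5/7, 1]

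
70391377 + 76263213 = 146654590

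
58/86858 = 29/43429 = 0.00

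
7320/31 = 7320/31 = 236.13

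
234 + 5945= 6179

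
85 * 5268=447780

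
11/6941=1/631= 0.00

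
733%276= 181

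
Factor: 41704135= 5^1 *11^1 * 479^1 * 1583^1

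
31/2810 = 31/2810 =0.01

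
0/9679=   0 = 0.00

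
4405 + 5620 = 10025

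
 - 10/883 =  - 10/883= - 0.01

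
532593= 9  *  59177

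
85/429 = 85/429 = 0.20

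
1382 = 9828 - 8446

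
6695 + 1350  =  8045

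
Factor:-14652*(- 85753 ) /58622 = 628226478/29311 = 2^1*3^2*11^1*29^1*37^1*2957^1 *29311^( - 1) 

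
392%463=392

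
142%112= 30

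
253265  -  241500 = 11765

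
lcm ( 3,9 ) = 9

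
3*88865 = 266595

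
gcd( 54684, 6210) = 18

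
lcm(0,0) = 0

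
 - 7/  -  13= 7/13 = 0.54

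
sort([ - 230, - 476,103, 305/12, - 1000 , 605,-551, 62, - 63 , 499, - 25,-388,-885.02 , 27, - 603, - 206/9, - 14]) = [- 1000, - 885.02, - 603, - 551, - 476, - 388, - 230, - 63, - 25, - 206/9,-14,305/12,27,62,  103, 499,605]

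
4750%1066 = 486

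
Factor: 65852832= 2^5*3^1*17^1*40351^1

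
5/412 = 5/412 = 0.01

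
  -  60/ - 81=20/27 =0.74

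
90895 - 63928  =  26967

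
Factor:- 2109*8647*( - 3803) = 3^1* 19^1*37^1*3803^1*8647^1=69353496969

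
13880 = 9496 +4384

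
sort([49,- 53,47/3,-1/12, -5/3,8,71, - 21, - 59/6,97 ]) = [ -53, - 21, - 59/6, - 5/3, - 1/12, 8, 47/3, 49 , 71, 97 ] 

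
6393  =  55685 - 49292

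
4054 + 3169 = 7223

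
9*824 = 7416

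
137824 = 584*236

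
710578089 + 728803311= 1439381400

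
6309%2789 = 731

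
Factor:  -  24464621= - 293^1*83497^1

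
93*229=21297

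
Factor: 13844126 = 2^1* 1697^1*4079^1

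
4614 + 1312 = 5926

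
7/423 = 7/423=0.02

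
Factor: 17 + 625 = 2^1 *3^1 *107^1= 642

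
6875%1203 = 860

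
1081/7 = 1081/7 = 154.43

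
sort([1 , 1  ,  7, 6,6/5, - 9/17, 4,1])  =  [ - 9/17,1,1,1,6/5, 4,6,7]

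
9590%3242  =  3106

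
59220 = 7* 8460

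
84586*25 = 2114650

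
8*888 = 7104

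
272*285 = 77520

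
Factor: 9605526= 2^1*3^1*7^1*19^1*12037^1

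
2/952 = 1/476 = 0.00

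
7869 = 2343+5526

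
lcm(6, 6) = 6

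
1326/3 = 442 = 442.00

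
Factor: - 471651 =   -  3^1 * 157217^1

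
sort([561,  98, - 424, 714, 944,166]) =[ - 424, 98,  166,  561, 714, 944 ]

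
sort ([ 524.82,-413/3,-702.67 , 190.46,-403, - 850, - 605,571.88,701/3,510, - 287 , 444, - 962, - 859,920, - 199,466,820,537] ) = [ - 962,-859, - 850, - 702.67, - 605, - 403 , -287,  -  199, - 413/3,190.46,701/3,444,  466, 510, 524.82, 537,571.88 , 820,920] 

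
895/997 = 895/997 = 0.90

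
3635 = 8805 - 5170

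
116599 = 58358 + 58241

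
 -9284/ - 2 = 4642/1 = 4642.00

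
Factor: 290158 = 2^1*11^3*109^1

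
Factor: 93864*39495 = 3707158680= 2^3*3^2 * 5^1*2633^1 * 3911^1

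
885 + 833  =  1718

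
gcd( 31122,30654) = 234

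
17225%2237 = 1566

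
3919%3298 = 621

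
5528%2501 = 526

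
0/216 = 0 = 0.00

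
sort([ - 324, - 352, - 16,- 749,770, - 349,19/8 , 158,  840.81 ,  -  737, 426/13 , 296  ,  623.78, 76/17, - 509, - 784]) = [ - 784,-749, - 737,  -  509, - 352, - 349, - 324 ,-16,19/8, 76/17, 426/13,158, 296, 623.78 , 770 , 840.81] 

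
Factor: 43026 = 2^1*3^1*71^1*101^1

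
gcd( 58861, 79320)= 1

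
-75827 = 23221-99048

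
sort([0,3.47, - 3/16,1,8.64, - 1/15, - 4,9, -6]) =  [- 6, - 4, - 3/16,  -  1/15, 0,1,3.47,8.64,9 ] 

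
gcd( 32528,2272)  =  16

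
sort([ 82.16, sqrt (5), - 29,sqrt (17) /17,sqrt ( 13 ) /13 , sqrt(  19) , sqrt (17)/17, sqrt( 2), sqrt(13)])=[ - 29,sqrt(17)/17,sqrt(17)/17, sqrt ( 13) /13,  sqrt(2) , sqrt( 5 ),sqrt( 13),sqrt( 19 ),82.16]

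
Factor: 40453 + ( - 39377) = 2^2 * 269^1 = 1076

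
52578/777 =67 +173/259 = 67.67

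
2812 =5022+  - 2210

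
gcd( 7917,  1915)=1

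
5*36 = 180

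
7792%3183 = 1426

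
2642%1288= 66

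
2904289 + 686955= 3591244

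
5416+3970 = 9386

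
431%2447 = 431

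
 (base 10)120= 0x78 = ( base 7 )231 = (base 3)11110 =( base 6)320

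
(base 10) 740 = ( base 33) ME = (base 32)N4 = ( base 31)nr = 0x2E4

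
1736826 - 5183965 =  - 3447139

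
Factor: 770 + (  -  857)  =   - 3^1*29^1 =-87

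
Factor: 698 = 2^1 * 349^1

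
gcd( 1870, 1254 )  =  22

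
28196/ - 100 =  - 7049/25 = - 281.96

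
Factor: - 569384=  - 2^3*103^1*691^1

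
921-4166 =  - 3245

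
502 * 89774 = 45066548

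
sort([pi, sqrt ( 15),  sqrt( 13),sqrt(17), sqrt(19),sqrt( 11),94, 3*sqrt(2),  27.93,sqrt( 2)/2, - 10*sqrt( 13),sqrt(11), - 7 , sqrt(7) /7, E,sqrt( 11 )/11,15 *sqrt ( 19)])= [ - 10 * sqrt (13), - 7,sqrt(11 )/11,sqrt( 7) /7,  sqrt( 2) /2,E,pi,sqrt( 11),sqrt( 11),sqrt( 13 ),sqrt(15),sqrt( 17),  3  *  sqrt(2),sqrt( 19), 27.93,15*sqrt( 19 ),94]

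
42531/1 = 42531 = 42531.00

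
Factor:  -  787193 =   -  11^1*71563^1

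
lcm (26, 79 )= 2054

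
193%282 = 193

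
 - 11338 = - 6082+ - 5256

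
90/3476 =45/1738=0.03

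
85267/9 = 85267/9 = 9474.11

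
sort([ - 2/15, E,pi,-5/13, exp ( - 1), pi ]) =[ - 5/13, - 2/15, exp( - 1 ), E,pi, pi] 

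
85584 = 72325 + 13259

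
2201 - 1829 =372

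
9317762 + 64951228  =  74268990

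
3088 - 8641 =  - 5553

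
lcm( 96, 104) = 1248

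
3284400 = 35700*92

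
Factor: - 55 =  - 5^1*11^1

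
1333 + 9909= 11242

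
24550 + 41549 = 66099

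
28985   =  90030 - 61045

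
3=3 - 0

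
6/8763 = 2/2921 = 0.00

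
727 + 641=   1368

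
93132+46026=139158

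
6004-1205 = 4799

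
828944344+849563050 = 1678507394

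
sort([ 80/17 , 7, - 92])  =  [  -  92, 80/17, 7 ]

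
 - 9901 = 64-9965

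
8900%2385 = 1745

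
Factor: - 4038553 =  - 89^1 * 45377^1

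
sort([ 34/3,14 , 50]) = [34/3, 14, 50] 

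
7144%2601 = 1942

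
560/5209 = 560/5209 = 0.11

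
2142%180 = 162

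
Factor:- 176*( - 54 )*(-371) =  - 3525984 = - 2^5*3^3*7^1*11^1 * 53^1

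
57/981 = 19/327 =0.06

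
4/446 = 2/223  =  0.01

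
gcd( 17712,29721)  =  3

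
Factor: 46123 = 7^1*11^1*599^1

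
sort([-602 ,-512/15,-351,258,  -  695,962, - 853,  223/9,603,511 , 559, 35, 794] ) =[ - 853, - 695 , - 602,- 351, - 512/15 , 223/9,35,  258,511,559,603 , 794,962 ] 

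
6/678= 1/113=0.01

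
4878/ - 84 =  - 59 + 13/14  =  - 58.07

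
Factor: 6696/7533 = 8/9 = 2^3*3^( - 2)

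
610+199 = 809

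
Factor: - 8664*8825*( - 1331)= 2^3 * 3^1*5^2 * 11^3*19^2*353^1 =101767993800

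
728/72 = 10 + 1/9 = 10.11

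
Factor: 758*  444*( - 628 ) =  - 211354656 = -2^5*3^1*37^1*157^1*379^1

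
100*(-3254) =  - 325400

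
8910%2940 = 90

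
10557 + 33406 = 43963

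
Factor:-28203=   -  3^1*7^1  *17^1*79^1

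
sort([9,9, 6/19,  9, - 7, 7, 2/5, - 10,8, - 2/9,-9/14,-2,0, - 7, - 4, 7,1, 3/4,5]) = [-10, - 7 ,-7,-4,-2,-9/14,-2/9, 0,6/19,2/5,3/4, 1 , 5,7,  7,8,9, 9,9 ] 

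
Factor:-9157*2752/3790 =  - 12600032/1895 = - 2^5*5^(-1)*43^1*379^(-1 )*9157^1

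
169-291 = -122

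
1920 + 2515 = 4435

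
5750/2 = 2875 = 2875.00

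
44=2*22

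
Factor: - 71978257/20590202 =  - 2^( - 1 )*13^1*641^( - 1)*16061^( - 1 )*5536789^1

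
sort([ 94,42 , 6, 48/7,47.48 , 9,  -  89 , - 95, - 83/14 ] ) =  [ - 95,-89, -83/14, 6,48/7, 9, 42,47.48,94 ]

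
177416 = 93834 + 83582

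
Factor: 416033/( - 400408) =-2^( - 3)* 97^1*4289^1*50051^(- 1) 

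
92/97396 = 23/24349=0.00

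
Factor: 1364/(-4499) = - 2^2*31^1*409^(-1 ) = -124/409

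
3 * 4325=12975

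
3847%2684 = 1163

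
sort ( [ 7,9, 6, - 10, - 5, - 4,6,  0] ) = [ - 10, - 5 , - 4,0, 6,6,7,9] 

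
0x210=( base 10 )528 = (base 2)1000010000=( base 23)mm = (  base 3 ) 201120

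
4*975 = 3900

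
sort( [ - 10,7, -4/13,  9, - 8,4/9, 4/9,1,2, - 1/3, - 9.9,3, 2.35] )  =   [  -  10,  -  9.9, -8, - 1/3, - 4/13,4/9,4/9,1,2,2.35,3,7,  9]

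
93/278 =93/278 = 0.33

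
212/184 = 1+ 7/46 =1.15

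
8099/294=27 + 23/42=27.55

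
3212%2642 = 570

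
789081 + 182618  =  971699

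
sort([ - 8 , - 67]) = [-67, - 8]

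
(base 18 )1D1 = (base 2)1000101111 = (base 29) j8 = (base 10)559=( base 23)117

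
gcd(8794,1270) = 2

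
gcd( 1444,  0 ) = 1444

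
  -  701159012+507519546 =  -  193639466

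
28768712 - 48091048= - 19322336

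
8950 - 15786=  - 6836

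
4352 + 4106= 8458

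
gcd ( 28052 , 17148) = 4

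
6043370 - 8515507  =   - 2472137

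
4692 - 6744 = -2052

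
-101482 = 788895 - 890377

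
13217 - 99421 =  - 86204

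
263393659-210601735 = 52791924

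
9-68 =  - 59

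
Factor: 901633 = 167^1*5399^1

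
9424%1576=1544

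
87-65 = 22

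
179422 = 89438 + 89984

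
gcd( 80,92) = 4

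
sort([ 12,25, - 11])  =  [ - 11, 12, 25 ]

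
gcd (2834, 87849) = 1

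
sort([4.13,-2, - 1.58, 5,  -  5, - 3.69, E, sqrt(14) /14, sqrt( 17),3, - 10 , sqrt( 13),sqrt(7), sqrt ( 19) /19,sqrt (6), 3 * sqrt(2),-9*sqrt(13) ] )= [ -9*sqrt(13), - 10, - 5, - 3.69, - 2, - 1.58 , sqrt( 19 ) /19,sqrt(14 )/14, sqrt( 6), sqrt(7 ),E, 3,sqrt ( 13),sqrt (17), 4.13, 3*sqrt(2),5]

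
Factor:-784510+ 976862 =2^5 *6011^1 = 192352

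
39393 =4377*9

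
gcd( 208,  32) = 16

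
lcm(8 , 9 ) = 72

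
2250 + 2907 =5157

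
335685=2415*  139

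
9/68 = 9/68 =0.13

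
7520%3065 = 1390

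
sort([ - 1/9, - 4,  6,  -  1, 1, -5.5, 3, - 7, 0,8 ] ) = [-7,  -  5.5, - 4, - 1, - 1/9,0,1,3,6,8 ] 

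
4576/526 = 8 + 184/263 = 8.70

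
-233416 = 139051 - 372467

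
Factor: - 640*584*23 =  - 2^10  *  5^1*23^1*73^1 = - 8596480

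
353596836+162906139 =516502975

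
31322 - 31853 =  - 531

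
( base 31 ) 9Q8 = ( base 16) 24f7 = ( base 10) 9463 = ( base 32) 97n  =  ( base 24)GA7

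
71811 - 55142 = 16669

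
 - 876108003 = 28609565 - 904717568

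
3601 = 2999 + 602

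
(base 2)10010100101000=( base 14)3676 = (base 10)9512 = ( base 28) c3k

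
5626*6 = 33756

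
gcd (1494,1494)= 1494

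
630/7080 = 21/236 = 0.09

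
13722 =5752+7970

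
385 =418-33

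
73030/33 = 2213 + 1/33   =  2213.03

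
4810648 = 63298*76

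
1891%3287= 1891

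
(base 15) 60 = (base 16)5a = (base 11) 82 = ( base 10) 90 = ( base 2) 1011010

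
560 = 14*40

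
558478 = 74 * 7547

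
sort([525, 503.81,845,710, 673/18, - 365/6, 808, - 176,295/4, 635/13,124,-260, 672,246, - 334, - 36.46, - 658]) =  [  -  658, - 334, - 260, - 176 , - 365/6, - 36.46, 673/18 , 635/13, 295/4, 124, 246, 503.81,525, 672,710,808, 845]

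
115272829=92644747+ 22628082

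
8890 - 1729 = 7161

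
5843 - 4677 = 1166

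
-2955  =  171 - 3126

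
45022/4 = 22511/2 = 11255.50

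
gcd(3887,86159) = 1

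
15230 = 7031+8199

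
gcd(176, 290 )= 2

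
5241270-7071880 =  - 1830610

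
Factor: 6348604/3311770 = 2^1*5^( - 1)*7^( - 1)*11^( -2) * 17^( - 1 ) * 23^ ( - 1 ) * 41^1*38711^1  =  3174302/1655885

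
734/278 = 367/139=2.64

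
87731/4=21932 + 3/4= 21932.75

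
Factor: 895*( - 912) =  - 2^4*3^1*5^1* 19^1 *179^1 =- 816240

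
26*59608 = 1549808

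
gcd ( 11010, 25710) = 30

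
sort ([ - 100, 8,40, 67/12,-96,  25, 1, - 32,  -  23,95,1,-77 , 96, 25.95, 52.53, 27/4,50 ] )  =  [ - 100, - 96,  -  77, - 32, - 23,1, 1,67/12,  27/4, 8,25, 25.95,  40 , 50, 52.53 , 95, 96 ] 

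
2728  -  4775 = - 2047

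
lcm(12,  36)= 36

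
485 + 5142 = 5627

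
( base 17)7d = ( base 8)204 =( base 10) 132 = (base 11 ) 110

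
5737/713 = 5737/713 = 8.05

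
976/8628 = 244/2157 = 0.11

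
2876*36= 103536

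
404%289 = 115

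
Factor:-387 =-3^2*43^1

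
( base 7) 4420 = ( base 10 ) 1582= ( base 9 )2147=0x62E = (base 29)1pg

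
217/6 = 36 + 1/6 = 36.17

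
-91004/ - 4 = 22751/1 = 22751.00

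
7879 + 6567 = 14446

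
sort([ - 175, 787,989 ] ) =[ - 175,787, 989 ]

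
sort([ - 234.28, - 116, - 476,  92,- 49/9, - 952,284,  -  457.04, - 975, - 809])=[ - 975, - 952, - 809, - 476, - 457.04, - 234.28,  -  116, - 49/9,92,284]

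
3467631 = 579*5989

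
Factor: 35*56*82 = 160720=2^4*5^1*7^2*41^1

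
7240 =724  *10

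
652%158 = 20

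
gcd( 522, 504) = 18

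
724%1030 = 724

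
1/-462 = -1/462=- 0.00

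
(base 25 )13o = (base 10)724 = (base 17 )28a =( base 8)1324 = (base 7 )2053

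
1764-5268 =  - 3504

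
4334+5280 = 9614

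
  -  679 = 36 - 715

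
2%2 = 0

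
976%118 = 32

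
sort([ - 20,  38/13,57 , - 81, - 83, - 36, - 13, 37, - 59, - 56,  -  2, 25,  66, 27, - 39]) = [-83, - 81, - 59, - 56, - 39, - 36, - 20, - 13, - 2,38/13,25, 27, 37,  57,66]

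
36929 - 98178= - 61249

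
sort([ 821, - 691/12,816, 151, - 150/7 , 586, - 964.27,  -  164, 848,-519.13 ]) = [ - 964.27,-519.13,-164, - 691/12,  -  150/7,151,586,  816,821,848] 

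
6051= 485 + 5566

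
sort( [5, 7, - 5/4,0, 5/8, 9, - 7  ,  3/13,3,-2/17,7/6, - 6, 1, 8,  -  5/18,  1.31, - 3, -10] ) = [ - 10, - 7,-6,  -  3, - 5/4,-5/18, - 2/17,0,3/13, 5/8, 1,  7/6,  1.31,3, 5,  7, 8, 9]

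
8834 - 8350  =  484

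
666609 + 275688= 942297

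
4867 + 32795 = 37662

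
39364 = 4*9841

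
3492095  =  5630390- 2138295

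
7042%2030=952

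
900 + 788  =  1688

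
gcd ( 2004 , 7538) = 2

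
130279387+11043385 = 141322772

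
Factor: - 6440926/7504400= - 2^(-3) * 5^ (- 2)*17^1 * 73^(-1)*257^( - 1) * 189439^1  =  - 3220463/3752200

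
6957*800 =5565600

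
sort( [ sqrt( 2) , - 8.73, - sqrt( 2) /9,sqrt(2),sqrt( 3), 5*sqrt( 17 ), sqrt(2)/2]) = [ - 8.73, - sqrt( 2 )/9, sqrt( 2 )/2,sqrt( 2),sqrt( 2 ),sqrt( 3), 5* sqrt( 17)]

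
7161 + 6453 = 13614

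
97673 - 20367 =77306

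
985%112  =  89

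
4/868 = 1/217 = 0.00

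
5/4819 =5/4819 = 0.00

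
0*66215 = 0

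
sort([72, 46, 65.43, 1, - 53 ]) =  [ - 53, 1, 46,65.43, 72]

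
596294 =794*751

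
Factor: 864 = 2^5 * 3^3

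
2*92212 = 184424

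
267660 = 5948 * 45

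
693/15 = 46 + 1/5 = 46.20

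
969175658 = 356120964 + 613054694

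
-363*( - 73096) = 26533848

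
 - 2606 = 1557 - 4163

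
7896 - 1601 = 6295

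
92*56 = 5152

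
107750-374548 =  - 266798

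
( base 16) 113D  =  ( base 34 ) 3RR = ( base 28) 5hh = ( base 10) 4413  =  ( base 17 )F4A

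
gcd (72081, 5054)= 1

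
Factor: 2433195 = 3^2*5^1*139^1*389^1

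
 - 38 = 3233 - 3271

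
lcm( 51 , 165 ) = 2805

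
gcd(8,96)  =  8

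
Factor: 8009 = 8009^1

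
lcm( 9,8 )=72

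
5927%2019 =1889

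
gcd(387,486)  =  9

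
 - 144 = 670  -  814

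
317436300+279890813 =597327113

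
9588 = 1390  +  8198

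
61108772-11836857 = 49271915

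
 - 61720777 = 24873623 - 86594400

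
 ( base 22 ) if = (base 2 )110011011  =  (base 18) 14F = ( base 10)411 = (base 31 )d8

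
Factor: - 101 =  - 101^1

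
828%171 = 144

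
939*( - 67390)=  - 63279210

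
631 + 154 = 785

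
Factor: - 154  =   - 2^1*7^1*11^1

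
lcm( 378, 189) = 378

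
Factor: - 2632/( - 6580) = 2^1 * 5^( - 1) = 2/5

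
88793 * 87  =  7724991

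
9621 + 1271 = 10892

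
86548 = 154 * 562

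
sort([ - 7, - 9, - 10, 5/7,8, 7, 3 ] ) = [ - 10, - 9, - 7,5/7,  3, 7, 8 ]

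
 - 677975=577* ( - 1175)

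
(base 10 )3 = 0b11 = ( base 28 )3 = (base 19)3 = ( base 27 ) 3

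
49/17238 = 49/17238 = 0.00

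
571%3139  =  571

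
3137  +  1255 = 4392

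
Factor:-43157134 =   -  2^1 * 61^1*353747^1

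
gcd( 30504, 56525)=1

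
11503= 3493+8010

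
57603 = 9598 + 48005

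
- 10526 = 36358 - 46884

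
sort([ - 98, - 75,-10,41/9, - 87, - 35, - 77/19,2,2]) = [-98 , - 87,-75, - 35, - 10 , - 77/19 , 2,  2, 41/9]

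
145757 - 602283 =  - 456526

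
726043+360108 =1086151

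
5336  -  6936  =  -1600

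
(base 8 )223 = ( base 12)103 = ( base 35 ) 47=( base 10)147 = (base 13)b4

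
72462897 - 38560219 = 33902678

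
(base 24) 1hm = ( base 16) 3EE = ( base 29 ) 15k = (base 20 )2A6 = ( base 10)1006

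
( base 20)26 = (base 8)56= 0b101110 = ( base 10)46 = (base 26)1k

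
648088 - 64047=584041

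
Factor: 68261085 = 3^2 * 5^1 * 53^1*28621^1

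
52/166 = 26/83 = 0.31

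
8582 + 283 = 8865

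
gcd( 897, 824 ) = 1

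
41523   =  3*13841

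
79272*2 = 158544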